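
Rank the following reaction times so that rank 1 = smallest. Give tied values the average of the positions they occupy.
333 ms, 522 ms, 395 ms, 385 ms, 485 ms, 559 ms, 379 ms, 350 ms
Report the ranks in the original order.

1, 7, 5, 4, 6, 8, 3, 2

Sorted (ascending): 333, 350, 379, 385, 395, 485, 522, 559
No ties — each value takes its position as its rank.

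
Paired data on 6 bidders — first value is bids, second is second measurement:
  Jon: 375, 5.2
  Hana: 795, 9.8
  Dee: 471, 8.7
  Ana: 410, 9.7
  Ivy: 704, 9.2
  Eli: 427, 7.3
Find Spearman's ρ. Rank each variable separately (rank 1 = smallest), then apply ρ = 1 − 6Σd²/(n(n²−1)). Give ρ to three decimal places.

0.657

Ranks of variable 1: 1, 6, 4, 2, 5, 3
Ranks of variable 2: 1, 6, 3, 5, 4, 2
d = r₁ − r₂: 0, 0, 1, -3, 1, 1
d²: 0, 0, 1, 9, 1, 1; Σd² = 12
ρ = 1 − 6·12/(6·35) = 1 − 72/210 = 0.657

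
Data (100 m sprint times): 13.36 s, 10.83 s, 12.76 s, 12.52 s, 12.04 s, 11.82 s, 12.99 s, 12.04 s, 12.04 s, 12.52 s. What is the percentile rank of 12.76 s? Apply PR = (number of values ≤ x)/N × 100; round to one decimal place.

80.0

N = 10.
Strictly below 12.76: 7. Equal to 12.76: 1.
PR = 8/10 × 100 = 80.0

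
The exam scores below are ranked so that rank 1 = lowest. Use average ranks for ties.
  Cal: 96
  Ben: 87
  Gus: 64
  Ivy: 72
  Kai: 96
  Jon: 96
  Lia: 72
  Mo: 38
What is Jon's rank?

Sorted (ascending): 38, 64, 72, 72, 87, 96, 96, 96
The 2 values of 72 occupy positions 3–4 → average rank (3+4)/2 = 3.5.
The 3 values of 96 occupy positions 6–8 → average rank 7.
Jon has value 96 → rank 7.

7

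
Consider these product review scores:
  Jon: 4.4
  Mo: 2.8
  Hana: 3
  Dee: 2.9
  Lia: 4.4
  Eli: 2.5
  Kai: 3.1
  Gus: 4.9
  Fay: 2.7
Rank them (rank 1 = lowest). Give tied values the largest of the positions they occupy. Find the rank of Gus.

9

Sorted (ascending): 2.5, 2.7, 2.8, 2.9, 3, 3.1, 4.4, 4.4, 4.9
The 2 values of 4.4 occupy positions 7–8 → each gets rank 8.
Gus has value 4.9 → rank 9.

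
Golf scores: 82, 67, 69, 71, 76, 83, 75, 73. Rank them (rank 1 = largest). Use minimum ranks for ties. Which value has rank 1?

Sorted (descending): 83, 82, 76, 75, 73, 71, 69, 67
No ties — each value takes its position as its rank.
Rank 1 → value 83.

83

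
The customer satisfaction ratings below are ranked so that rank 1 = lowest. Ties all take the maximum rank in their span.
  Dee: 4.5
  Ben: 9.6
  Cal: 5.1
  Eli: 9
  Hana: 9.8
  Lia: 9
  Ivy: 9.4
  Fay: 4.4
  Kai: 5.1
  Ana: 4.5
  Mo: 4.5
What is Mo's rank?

4

Sorted (ascending): 4.4, 4.5, 4.5, 4.5, 5.1, 5.1, 9, 9, 9.4, 9.6, 9.8
The 3 values of 4.5 occupy positions 2–4 → each gets rank 4.
The 2 values of 5.1 occupy positions 5–6 → each gets rank 6.
The 2 values of 9 occupy positions 7–8 → each gets rank 8.
Mo has value 4.5 → rank 4.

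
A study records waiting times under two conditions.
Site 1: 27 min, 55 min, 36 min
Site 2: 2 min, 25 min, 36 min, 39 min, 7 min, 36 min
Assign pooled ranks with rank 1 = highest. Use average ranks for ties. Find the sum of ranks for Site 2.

Sorted (descending): 55, 39, 36, 36, 36, 27, 25, 7, 2
The 3 values of 36 occupy positions 3–5 → average rank 4.
Site 2 values → pooled ranks: 2→9, 25→7, 36→4, 39→2, 7→8, 36→4
Rank sum = 9 + 7 + 4 + 2 + 8 + 4 = 34

34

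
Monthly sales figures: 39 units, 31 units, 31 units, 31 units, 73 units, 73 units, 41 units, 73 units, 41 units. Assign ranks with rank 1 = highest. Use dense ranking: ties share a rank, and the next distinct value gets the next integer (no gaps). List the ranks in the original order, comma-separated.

Sorted (descending): 73, 73, 73, 41, 41, 39, 31, 31, 31
The 3 values of 73 share dense rank 1.
The 2 values of 41 share dense rank 2.
The 3 values of 31 share dense rank 4.
Remaining distinct values take the next consecutive integers.

3, 4, 4, 4, 1, 1, 2, 1, 2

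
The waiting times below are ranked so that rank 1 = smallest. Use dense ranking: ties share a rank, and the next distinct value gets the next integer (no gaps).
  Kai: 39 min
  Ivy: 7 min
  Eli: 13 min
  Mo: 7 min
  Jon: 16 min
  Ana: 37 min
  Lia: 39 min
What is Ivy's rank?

1

Sorted (ascending): 7, 7, 13, 16, 37, 39, 39
The 2 values of 7 share dense rank 1.
The 2 values of 39 share dense rank 5.
Remaining distinct values take the next consecutive integers.
Ivy has value 7 min → rank 1.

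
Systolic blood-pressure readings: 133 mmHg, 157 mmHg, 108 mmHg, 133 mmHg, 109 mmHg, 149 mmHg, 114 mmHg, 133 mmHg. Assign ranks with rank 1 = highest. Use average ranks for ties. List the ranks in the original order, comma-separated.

Sorted (descending): 157, 149, 133, 133, 133, 114, 109, 108
The 3 values of 133 occupy positions 3–5 → average rank 4.

4, 1, 8, 4, 7, 2, 6, 4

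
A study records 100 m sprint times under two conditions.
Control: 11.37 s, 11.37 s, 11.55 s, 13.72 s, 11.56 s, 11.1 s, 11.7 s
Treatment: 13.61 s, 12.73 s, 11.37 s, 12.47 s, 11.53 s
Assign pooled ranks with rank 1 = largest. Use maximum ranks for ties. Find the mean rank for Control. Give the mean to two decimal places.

7.57

Sorted (descending): 13.72, 13.61, 12.73, 12.47, 11.7, 11.56, 11.55, 11.53, 11.37, 11.37, 11.37, 11.1
The 3 values of 11.37 occupy positions 9–11 → each gets rank 11.
Control values → pooled ranks: 11.37→11, 11.37→11, 11.55→7, 13.72→1, 11.56→6, 11.1→12, 11.7→5
Mean rank = (11 + 11 + 7 + 1 + 6 + 12 + 5) / 7 = 7.57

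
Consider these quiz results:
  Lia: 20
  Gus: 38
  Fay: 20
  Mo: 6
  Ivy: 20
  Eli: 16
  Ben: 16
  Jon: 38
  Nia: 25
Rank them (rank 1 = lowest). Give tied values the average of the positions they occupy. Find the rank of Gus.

Sorted (ascending): 6, 16, 16, 20, 20, 20, 25, 38, 38
The 2 values of 16 occupy positions 2–3 → average rank (2+3)/2 = 2.5.
The 3 values of 20 occupy positions 4–6 → average rank 5.
The 2 values of 38 occupy positions 8–9 → average rank (8+9)/2 = 8.5.
Gus has value 38 → rank 8.5.

8.5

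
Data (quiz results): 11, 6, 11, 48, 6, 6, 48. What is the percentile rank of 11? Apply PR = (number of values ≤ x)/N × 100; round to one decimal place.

N = 7.
Strictly below 11: 3. Equal to 11: 2.
PR = 5/7 × 100 = 71.4

71.4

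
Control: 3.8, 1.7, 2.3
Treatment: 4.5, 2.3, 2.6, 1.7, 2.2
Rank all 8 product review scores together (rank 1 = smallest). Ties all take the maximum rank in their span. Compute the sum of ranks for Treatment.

Sorted (ascending): 1.7, 1.7, 2.2, 2.3, 2.3, 2.6, 3.8, 4.5
The 2 values of 1.7 occupy positions 1–2 → each gets rank 2.
The 2 values of 2.3 occupy positions 4–5 → each gets rank 5.
Treatment values → pooled ranks: 4.5→8, 2.3→5, 2.6→6, 1.7→2, 2.2→3
Rank sum = 8 + 5 + 6 + 2 + 3 = 24

24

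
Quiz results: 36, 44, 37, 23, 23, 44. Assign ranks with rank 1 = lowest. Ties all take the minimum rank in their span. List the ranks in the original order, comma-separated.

Sorted (ascending): 23, 23, 36, 37, 44, 44
The 2 values of 23 occupy positions 1–2 → each gets rank 1.
The 2 values of 44 occupy positions 5–6 → each gets rank 5.

3, 5, 4, 1, 1, 5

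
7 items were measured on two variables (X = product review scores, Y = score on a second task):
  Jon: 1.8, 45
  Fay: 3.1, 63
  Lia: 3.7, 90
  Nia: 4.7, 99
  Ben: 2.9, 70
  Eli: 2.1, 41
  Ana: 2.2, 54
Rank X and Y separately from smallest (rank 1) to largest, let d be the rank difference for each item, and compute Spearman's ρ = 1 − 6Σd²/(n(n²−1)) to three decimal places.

Ranks of variable 1: 1, 5, 6, 7, 4, 2, 3
Ranks of variable 2: 2, 4, 6, 7, 5, 1, 3
d = r₁ − r₂: -1, 1, 0, 0, -1, 1, 0
d²: 1, 1, 0, 0, 1, 1, 0; Σd² = 4
ρ = 1 − 6·4/(7·48) = 1 − 24/336 = 0.929

0.929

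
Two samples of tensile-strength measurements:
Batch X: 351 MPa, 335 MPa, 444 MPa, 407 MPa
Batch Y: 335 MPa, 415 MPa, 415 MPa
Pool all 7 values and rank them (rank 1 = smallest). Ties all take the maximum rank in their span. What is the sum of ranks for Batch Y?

Sorted (ascending): 335, 335, 351, 407, 415, 415, 444
The 2 values of 335 occupy positions 1–2 → each gets rank 2.
The 2 values of 415 occupy positions 5–6 → each gets rank 6.
Batch Y values → pooled ranks: 335→2, 415→6, 415→6
Rank sum = 2 + 6 + 6 = 14

14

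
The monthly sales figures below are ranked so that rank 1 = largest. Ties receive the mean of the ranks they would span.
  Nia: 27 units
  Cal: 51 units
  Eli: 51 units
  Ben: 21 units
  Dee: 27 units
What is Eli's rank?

Sorted (descending): 51, 51, 27, 27, 21
The 2 values of 51 occupy positions 1–2 → average rank (1+2)/2 = 1.5.
The 2 values of 27 occupy positions 3–4 → average rank (3+4)/2 = 3.5.
Eli has value 51 units → rank 1.5.

1.5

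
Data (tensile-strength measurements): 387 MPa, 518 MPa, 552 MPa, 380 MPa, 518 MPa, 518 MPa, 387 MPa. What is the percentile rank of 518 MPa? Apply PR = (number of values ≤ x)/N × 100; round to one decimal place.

85.7

N = 7.
Strictly below 518: 3. Equal to 518: 3.
PR = 6/7 × 100 = 85.7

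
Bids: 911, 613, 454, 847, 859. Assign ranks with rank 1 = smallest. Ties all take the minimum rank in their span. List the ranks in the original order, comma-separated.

5, 2, 1, 3, 4

Sorted (ascending): 454, 613, 847, 859, 911
No ties — each value takes its position as its rank.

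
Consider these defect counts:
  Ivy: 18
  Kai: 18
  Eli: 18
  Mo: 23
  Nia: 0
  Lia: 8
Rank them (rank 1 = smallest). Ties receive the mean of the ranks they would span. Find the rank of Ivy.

Sorted (ascending): 0, 8, 18, 18, 18, 23
The 3 values of 18 occupy positions 3–5 → average rank 4.
Ivy has value 18 → rank 4.

4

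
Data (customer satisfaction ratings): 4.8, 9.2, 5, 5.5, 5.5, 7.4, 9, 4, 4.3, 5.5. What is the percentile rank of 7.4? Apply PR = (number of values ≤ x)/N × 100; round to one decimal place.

N = 10.
Strictly below 7.4: 7. Equal to 7.4: 1.
PR = 8/10 × 100 = 80.0

80.0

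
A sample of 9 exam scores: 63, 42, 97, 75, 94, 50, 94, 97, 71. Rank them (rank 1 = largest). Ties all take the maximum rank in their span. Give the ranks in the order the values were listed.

Sorted (descending): 97, 97, 94, 94, 75, 71, 63, 50, 42
The 2 values of 97 occupy positions 1–2 → each gets rank 2.
The 2 values of 94 occupy positions 3–4 → each gets rank 4.

7, 9, 2, 5, 4, 8, 4, 2, 6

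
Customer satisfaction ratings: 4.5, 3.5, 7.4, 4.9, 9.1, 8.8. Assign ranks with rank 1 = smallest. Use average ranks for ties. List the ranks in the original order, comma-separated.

2, 1, 4, 3, 6, 5

Sorted (ascending): 3.5, 4.5, 4.9, 7.4, 8.8, 9.1
No ties — each value takes its position as its rank.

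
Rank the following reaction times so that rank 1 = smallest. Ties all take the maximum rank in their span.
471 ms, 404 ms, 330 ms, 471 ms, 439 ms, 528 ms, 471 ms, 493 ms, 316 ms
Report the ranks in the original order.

7, 3, 2, 7, 4, 9, 7, 8, 1

Sorted (ascending): 316, 330, 404, 439, 471, 471, 471, 493, 528
The 3 values of 471 occupy positions 5–7 → each gets rank 7.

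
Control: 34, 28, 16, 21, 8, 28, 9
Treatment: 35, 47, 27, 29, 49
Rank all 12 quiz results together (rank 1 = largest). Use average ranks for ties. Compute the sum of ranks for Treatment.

19

Sorted (descending): 49, 47, 35, 34, 29, 28, 28, 27, 21, 16, 9, 8
The 2 values of 28 occupy positions 6–7 → average rank (6+7)/2 = 6.5.
Treatment values → pooled ranks: 35→3, 47→2, 27→8, 29→5, 49→1
Rank sum = 3 + 2 + 8 + 5 + 1 = 19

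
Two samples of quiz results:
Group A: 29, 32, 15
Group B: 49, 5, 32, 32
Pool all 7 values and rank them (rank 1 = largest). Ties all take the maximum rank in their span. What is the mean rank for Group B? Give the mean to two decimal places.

4.00

Sorted (descending): 49, 32, 32, 32, 29, 15, 5
The 3 values of 32 occupy positions 2–4 → each gets rank 4.
Group B values → pooled ranks: 49→1, 5→7, 32→4, 32→4
Mean rank = (1 + 7 + 4 + 4) / 4 = 4.00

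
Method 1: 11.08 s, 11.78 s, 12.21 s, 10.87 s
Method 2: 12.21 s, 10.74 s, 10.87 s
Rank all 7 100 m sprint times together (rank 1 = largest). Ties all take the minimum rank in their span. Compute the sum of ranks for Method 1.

Sorted (descending): 12.21, 12.21, 11.78, 11.08, 10.87, 10.87, 10.74
The 2 values of 12.21 occupy positions 1–2 → each gets rank 1.
The 2 values of 10.87 occupy positions 5–6 → each gets rank 5.
Method 1 values → pooled ranks: 11.08→4, 11.78→3, 12.21→1, 10.87→5
Rank sum = 4 + 3 + 1 + 5 = 13

13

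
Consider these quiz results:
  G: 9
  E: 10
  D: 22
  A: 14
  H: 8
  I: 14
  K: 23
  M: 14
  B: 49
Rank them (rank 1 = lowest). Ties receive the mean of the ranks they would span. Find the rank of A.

5

Sorted (ascending): 8, 9, 10, 14, 14, 14, 22, 23, 49
The 3 values of 14 occupy positions 4–6 → average rank 5.
A has value 14 → rank 5.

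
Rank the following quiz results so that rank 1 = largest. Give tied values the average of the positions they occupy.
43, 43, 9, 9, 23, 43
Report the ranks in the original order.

2, 2, 5.5, 5.5, 4, 2

Sorted (descending): 43, 43, 43, 23, 9, 9
The 3 values of 43 occupy positions 1–3 → average rank 2.
The 2 values of 9 occupy positions 5–6 → average rank (5+6)/2 = 5.5.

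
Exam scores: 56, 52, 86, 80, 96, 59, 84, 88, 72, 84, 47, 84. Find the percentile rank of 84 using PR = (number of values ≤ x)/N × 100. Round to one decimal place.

75.0

N = 12.
Strictly below 84: 6. Equal to 84: 3.
PR = 9/12 × 100 = 75.0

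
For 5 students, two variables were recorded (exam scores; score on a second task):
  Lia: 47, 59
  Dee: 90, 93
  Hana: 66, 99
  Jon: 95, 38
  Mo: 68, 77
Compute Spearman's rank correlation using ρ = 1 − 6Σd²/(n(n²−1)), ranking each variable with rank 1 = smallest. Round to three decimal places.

Ranks of variable 1: 1, 4, 2, 5, 3
Ranks of variable 2: 2, 4, 5, 1, 3
d = r₁ − r₂: -1, 0, -3, 4, 0
d²: 1, 0, 9, 16, 0; Σd² = 26
ρ = 1 − 6·26/(5·24) = 1 − 156/120 = -0.300

-0.300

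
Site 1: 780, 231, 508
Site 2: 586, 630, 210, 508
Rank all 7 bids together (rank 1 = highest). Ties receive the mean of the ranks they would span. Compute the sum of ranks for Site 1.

11.5

Sorted (descending): 780, 630, 586, 508, 508, 231, 210
The 2 values of 508 occupy positions 4–5 → average rank (4+5)/2 = 4.5.
Site 1 values → pooled ranks: 780→1, 231→6, 508→4.5
Rank sum = 1 + 6 + 4.5 = 11.5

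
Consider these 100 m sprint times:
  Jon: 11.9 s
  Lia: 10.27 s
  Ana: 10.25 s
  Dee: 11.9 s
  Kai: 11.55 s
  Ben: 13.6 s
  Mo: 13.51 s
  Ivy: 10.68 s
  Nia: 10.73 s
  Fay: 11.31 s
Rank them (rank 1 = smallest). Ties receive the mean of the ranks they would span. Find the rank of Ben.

10

Sorted (ascending): 10.25, 10.27, 10.68, 10.73, 11.31, 11.55, 11.9, 11.9, 13.51, 13.6
The 2 values of 11.9 occupy positions 7–8 → average rank (7+8)/2 = 7.5.
Ben has value 13.6 s → rank 10.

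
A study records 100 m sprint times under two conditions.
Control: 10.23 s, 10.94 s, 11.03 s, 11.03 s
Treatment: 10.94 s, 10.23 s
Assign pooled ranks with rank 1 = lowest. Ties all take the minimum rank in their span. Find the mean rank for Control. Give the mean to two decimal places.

Sorted (ascending): 10.23, 10.23, 10.94, 10.94, 11.03, 11.03
The 2 values of 10.23 occupy positions 1–2 → each gets rank 1.
The 2 values of 10.94 occupy positions 3–4 → each gets rank 3.
The 2 values of 11.03 occupy positions 5–6 → each gets rank 5.
Control values → pooled ranks: 10.23→1, 10.94→3, 11.03→5, 11.03→5
Mean rank = (1 + 3 + 5 + 5) / 4 = 3.50

3.50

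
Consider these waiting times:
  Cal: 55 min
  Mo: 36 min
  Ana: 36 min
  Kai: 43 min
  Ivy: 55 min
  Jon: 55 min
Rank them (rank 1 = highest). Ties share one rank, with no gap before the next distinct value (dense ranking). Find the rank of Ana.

Sorted (descending): 55, 55, 55, 43, 36, 36
The 3 values of 55 share dense rank 1.
The 2 values of 36 share dense rank 3.
Remaining distinct values take the next consecutive integers.
Ana has value 36 min → rank 3.

3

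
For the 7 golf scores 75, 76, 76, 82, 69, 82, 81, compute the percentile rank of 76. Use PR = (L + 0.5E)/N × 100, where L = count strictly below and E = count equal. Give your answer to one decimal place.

N = 7.
Strictly below 76: 2. Equal to 76: 2.
PR = (2 + 0.5·2)/7 × 100 = 42.9

42.9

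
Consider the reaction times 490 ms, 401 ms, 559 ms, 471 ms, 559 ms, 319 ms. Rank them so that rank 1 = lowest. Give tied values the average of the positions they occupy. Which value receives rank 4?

490

Sorted (ascending): 319, 401, 471, 490, 559, 559
The 2 values of 559 occupy positions 5–6 → average rank (5+6)/2 = 5.5.
Rank 4 → value 490.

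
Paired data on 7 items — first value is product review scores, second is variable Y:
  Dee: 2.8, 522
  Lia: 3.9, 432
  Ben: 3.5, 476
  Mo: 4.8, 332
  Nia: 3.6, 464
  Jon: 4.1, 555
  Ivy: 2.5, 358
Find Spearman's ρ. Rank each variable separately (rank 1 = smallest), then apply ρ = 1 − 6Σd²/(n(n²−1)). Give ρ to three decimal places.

Ranks of variable 1: 2, 5, 3, 7, 4, 6, 1
Ranks of variable 2: 6, 3, 5, 1, 4, 7, 2
d = r₁ − r₂: -4, 2, -2, 6, 0, -1, -1
d²: 16, 4, 4, 36, 0, 1, 1; Σd² = 62
ρ = 1 − 6·62/(7·48) = 1 − 372/336 = -0.107

-0.107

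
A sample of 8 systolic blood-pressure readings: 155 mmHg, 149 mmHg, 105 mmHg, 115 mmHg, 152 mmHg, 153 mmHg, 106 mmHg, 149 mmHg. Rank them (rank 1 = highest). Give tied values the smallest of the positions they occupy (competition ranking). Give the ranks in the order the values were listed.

Sorted (descending): 155, 153, 152, 149, 149, 115, 106, 105
The 2 values of 149 occupy positions 4–5 → each gets rank 4.

1, 4, 8, 6, 3, 2, 7, 4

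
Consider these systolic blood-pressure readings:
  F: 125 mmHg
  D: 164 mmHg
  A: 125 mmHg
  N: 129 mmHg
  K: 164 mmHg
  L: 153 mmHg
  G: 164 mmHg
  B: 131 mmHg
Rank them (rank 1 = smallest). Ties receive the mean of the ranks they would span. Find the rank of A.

1.5

Sorted (ascending): 125, 125, 129, 131, 153, 164, 164, 164
The 2 values of 125 occupy positions 1–2 → average rank (1+2)/2 = 1.5.
The 3 values of 164 occupy positions 6–8 → average rank 7.
A has value 125 mmHg → rank 1.5.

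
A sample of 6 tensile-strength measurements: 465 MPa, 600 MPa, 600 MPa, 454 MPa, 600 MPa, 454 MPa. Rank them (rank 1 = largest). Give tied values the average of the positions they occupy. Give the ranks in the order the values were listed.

4, 2, 2, 5.5, 2, 5.5

Sorted (descending): 600, 600, 600, 465, 454, 454
The 3 values of 600 occupy positions 1–3 → average rank 2.
The 2 values of 454 occupy positions 5–6 → average rank (5+6)/2 = 5.5.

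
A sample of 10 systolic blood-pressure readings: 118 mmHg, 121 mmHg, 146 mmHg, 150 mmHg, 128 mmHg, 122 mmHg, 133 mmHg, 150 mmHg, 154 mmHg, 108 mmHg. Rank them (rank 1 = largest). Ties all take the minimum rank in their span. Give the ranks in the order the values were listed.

Sorted (descending): 154, 150, 150, 146, 133, 128, 122, 121, 118, 108
The 2 values of 150 occupy positions 2–3 → each gets rank 2.

9, 8, 4, 2, 6, 7, 5, 2, 1, 10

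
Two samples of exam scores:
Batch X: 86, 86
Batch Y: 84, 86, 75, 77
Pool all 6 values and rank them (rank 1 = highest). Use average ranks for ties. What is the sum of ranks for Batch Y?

Sorted (descending): 86, 86, 86, 84, 77, 75
The 3 values of 86 occupy positions 1–3 → average rank 2.
Batch Y values → pooled ranks: 84→4, 86→2, 75→6, 77→5
Rank sum = 4 + 2 + 6 + 5 = 17

17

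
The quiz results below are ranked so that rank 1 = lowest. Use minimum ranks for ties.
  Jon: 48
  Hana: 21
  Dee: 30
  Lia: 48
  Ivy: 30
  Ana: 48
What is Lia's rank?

4

Sorted (ascending): 21, 30, 30, 48, 48, 48
The 2 values of 30 occupy positions 2–3 → each gets rank 2.
The 3 values of 48 occupy positions 4–6 → each gets rank 4.
Lia has value 48 → rank 4.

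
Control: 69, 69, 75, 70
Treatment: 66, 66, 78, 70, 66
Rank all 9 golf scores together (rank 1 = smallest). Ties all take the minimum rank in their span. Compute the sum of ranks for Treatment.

Sorted (ascending): 66, 66, 66, 69, 69, 70, 70, 75, 78
The 3 values of 66 occupy positions 1–3 → each gets rank 1.
The 2 values of 69 occupy positions 4–5 → each gets rank 4.
The 2 values of 70 occupy positions 6–7 → each gets rank 6.
Treatment values → pooled ranks: 66→1, 66→1, 78→9, 70→6, 66→1
Rank sum = 1 + 1 + 9 + 6 + 1 = 18

18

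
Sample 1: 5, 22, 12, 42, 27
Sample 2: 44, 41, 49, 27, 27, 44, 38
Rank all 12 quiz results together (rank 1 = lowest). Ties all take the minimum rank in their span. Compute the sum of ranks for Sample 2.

55

Sorted (ascending): 5, 12, 22, 27, 27, 27, 38, 41, 42, 44, 44, 49
The 3 values of 27 occupy positions 4–6 → each gets rank 4.
The 2 values of 44 occupy positions 10–11 → each gets rank 10.
Sample 2 values → pooled ranks: 44→10, 41→8, 49→12, 27→4, 27→4, 44→10, 38→7
Rank sum = 10 + 8 + 12 + 4 + 4 + 10 + 7 = 55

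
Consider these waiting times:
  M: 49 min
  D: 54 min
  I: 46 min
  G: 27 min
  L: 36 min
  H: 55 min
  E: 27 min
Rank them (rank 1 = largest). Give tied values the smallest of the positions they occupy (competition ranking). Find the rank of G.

6

Sorted (descending): 55, 54, 49, 46, 36, 27, 27
The 2 values of 27 occupy positions 6–7 → each gets rank 6.
G has value 27 min → rank 6.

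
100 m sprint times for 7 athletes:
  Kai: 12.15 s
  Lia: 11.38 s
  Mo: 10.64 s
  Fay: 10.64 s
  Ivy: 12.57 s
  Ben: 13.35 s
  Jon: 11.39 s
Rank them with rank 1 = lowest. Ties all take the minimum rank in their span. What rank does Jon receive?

4

Sorted (ascending): 10.64, 10.64, 11.38, 11.39, 12.15, 12.57, 13.35
The 2 values of 10.64 occupy positions 1–2 → each gets rank 1.
Jon has value 11.39 s → rank 4.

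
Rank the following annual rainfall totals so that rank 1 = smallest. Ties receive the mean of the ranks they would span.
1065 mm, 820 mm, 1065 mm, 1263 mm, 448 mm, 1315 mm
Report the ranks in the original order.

3.5, 2, 3.5, 5, 1, 6

Sorted (ascending): 448, 820, 1065, 1065, 1263, 1315
The 2 values of 1065 occupy positions 3–4 → average rank (3+4)/2 = 3.5.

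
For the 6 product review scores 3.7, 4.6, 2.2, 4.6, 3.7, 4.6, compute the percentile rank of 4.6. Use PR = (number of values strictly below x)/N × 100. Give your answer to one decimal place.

N = 6.
Strictly below 4.6: 3. Equal to 4.6: 3.
PR = 3/6 × 100 = 50.0

50.0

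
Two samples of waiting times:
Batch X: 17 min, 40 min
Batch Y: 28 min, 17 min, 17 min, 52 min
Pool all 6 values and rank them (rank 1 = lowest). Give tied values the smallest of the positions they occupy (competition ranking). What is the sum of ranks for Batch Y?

Sorted (ascending): 17, 17, 17, 28, 40, 52
The 3 values of 17 occupy positions 1–3 → each gets rank 1.
Batch Y values → pooled ranks: 28→4, 17→1, 17→1, 52→6
Rank sum = 4 + 1 + 1 + 6 = 12

12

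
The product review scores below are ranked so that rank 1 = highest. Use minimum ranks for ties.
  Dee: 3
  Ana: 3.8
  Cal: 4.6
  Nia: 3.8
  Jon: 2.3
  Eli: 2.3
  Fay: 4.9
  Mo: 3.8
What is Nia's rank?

Sorted (descending): 4.9, 4.6, 3.8, 3.8, 3.8, 3, 2.3, 2.3
The 3 values of 3.8 occupy positions 3–5 → each gets rank 3.
The 2 values of 2.3 occupy positions 7–8 → each gets rank 7.
Nia has value 3.8 → rank 3.

3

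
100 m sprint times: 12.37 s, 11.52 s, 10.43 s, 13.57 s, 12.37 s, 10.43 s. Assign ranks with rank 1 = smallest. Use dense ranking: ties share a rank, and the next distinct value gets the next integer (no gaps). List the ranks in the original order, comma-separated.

Sorted (ascending): 10.43, 10.43, 11.52, 12.37, 12.37, 13.57
The 2 values of 10.43 share dense rank 1.
The 2 values of 12.37 share dense rank 3.
Remaining distinct values take the next consecutive integers.

3, 2, 1, 4, 3, 1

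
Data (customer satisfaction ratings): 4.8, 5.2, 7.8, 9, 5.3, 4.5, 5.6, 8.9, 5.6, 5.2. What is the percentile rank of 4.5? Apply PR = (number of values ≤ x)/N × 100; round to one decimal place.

10.0

N = 10.
Strictly below 4.5: 0. Equal to 4.5: 1.
PR = 1/10 × 100 = 10.0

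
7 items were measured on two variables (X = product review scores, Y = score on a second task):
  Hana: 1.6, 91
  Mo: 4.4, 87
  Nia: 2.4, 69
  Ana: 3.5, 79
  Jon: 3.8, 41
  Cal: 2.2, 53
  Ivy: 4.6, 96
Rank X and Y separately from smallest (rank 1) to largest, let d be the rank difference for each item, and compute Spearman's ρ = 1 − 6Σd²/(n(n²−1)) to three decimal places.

0.250

Ranks of variable 1: 1, 6, 3, 4, 5, 2, 7
Ranks of variable 2: 6, 5, 3, 4, 1, 2, 7
d = r₁ − r₂: -5, 1, 0, 0, 4, 0, 0
d²: 25, 1, 0, 0, 16, 0, 0; Σd² = 42
ρ = 1 − 6·42/(7·48) = 1 − 252/336 = 0.250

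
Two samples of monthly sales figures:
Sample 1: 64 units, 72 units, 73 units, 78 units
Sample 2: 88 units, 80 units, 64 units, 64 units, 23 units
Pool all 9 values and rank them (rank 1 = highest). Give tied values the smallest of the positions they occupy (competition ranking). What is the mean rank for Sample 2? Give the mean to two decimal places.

4.80

Sorted (descending): 88, 80, 78, 73, 72, 64, 64, 64, 23
The 3 values of 64 occupy positions 6–8 → each gets rank 6.
Sample 2 values → pooled ranks: 88→1, 80→2, 64→6, 64→6, 23→9
Mean rank = (1 + 2 + 6 + 6 + 9) / 5 = 4.80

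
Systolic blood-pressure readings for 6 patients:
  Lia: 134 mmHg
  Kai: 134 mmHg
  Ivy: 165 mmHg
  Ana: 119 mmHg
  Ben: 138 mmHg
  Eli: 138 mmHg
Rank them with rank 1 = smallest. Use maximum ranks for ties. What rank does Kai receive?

3

Sorted (ascending): 119, 134, 134, 138, 138, 165
The 2 values of 134 occupy positions 2–3 → each gets rank 3.
The 2 values of 138 occupy positions 4–5 → each gets rank 5.
Kai has value 134 mmHg → rank 3.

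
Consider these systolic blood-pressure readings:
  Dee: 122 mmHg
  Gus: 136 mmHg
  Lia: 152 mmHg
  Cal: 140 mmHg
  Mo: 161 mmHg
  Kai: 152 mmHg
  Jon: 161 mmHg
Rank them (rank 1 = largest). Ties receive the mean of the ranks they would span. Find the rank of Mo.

1.5

Sorted (descending): 161, 161, 152, 152, 140, 136, 122
The 2 values of 161 occupy positions 1–2 → average rank (1+2)/2 = 1.5.
The 2 values of 152 occupy positions 3–4 → average rank (3+4)/2 = 3.5.
Mo has value 161 mmHg → rank 1.5.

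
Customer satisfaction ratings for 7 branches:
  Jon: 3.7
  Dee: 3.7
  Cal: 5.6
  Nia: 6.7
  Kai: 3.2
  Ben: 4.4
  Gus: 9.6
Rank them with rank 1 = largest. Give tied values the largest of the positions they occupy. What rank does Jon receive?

Sorted (descending): 9.6, 6.7, 5.6, 4.4, 3.7, 3.7, 3.2
The 2 values of 3.7 occupy positions 5–6 → each gets rank 6.
Jon has value 3.7 → rank 6.

6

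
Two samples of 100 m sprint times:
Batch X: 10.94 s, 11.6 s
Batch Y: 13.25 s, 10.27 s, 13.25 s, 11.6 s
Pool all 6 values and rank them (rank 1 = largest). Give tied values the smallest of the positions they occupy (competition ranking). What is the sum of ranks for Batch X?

Sorted (descending): 13.25, 13.25, 11.6, 11.6, 10.94, 10.27
The 2 values of 13.25 occupy positions 1–2 → each gets rank 1.
The 2 values of 11.6 occupy positions 3–4 → each gets rank 3.
Batch X values → pooled ranks: 10.94→5, 11.6→3
Rank sum = 5 + 3 = 8

8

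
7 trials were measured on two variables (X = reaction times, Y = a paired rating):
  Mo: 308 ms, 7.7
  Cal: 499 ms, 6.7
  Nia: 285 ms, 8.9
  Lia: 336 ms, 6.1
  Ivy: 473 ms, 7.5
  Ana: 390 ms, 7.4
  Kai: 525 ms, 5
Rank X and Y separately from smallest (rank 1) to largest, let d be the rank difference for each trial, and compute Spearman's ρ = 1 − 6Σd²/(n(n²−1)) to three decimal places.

Ranks of variable 1: 2, 6, 1, 3, 5, 4, 7
Ranks of variable 2: 6, 3, 7, 2, 5, 4, 1
d = r₁ − r₂: -4, 3, -6, 1, 0, 0, 6
d²: 16, 9, 36, 1, 0, 0, 36; Σd² = 98
ρ = 1 − 6·98/(7·48) = 1 − 588/336 = -0.750

-0.750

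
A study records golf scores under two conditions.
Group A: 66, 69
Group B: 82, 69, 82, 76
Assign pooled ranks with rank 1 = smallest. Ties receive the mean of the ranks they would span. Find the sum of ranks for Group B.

17.5

Sorted (ascending): 66, 69, 69, 76, 82, 82
The 2 values of 69 occupy positions 2–3 → average rank (2+3)/2 = 2.5.
The 2 values of 82 occupy positions 5–6 → average rank (5+6)/2 = 5.5.
Group B values → pooled ranks: 82→5.5, 69→2.5, 82→5.5, 76→4
Rank sum = 5.5 + 2.5 + 5.5 + 4 = 17.5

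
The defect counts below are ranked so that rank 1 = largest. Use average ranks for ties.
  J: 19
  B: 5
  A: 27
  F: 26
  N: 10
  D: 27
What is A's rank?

1.5

Sorted (descending): 27, 27, 26, 19, 10, 5
The 2 values of 27 occupy positions 1–2 → average rank (1+2)/2 = 1.5.
A has value 27 → rank 1.5.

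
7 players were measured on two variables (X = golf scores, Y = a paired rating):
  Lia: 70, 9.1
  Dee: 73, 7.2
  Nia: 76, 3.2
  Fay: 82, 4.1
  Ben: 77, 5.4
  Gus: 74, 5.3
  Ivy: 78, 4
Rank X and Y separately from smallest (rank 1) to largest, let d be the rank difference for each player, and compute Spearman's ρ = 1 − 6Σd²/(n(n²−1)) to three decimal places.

-0.679

Ranks of variable 1: 1, 2, 4, 7, 5, 3, 6
Ranks of variable 2: 7, 6, 1, 3, 5, 4, 2
d = r₁ − r₂: -6, -4, 3, 4, 0, -1, 4
d²: 36, 16, 9, 16, 0, 1, 16; Σd² = 94
ρ = 1 − 6·94/(7·48) = 1 − 564/336 = -0.679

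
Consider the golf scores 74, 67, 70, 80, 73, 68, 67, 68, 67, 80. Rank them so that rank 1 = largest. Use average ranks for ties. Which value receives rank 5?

Sorted (descending): 80, 80, 74, 73, 70, 68, 68, 67, 67, 67
The 2 values of 80 occupy positions 1–2 → average rank (1+2)/2 = 1.5.
The 2 values of 68 occupy positions 6–7 → average rank (6+7)/2 = 6.5.
The 3 values of 67 occupy positions 8–10 → average rank 9.
Rank 5 → value 70.

70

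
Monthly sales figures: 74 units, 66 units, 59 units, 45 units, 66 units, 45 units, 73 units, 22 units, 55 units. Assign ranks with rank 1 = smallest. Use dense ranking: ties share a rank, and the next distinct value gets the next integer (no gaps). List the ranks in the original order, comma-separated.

Sorted (ascending): 22, 45, 45, 55, 59, 66, 66, 73, 74
The 2 values of 45 share dense rank 2.
The 2 values of 66 share dense rank 5.
Remaining distinct values take the next consecutive integers.

7, 5, 4, 2, 5, 2, 6, 1, 3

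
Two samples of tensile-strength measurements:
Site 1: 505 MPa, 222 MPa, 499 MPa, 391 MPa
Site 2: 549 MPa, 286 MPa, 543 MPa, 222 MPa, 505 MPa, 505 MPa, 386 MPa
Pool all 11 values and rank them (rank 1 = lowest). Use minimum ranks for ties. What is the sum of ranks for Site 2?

Sorted (ascending): 222, 222, 286, 386, 391, 499, 505, 505, 505, 543, 549
The 2 values of 222 occupy positions 1–2 → each gets rank 1.
The 3 values of 505 occupy positions 7–9 → each gets rank 7.
Site 2 values → pooled ranks: 549→11, 286→3, 543→10, 222→1, 505→7, 505→7, 386→4
Rank sum = 11 + 3 + 10 + 1 + 7 + 7 + 4 = 43

43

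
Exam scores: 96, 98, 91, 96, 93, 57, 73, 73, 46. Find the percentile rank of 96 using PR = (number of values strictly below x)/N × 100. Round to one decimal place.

66.7

N = 9.
Strictly below 96: 6. Equal to 96: 2.
PR = 6/9 × 100 = 66.7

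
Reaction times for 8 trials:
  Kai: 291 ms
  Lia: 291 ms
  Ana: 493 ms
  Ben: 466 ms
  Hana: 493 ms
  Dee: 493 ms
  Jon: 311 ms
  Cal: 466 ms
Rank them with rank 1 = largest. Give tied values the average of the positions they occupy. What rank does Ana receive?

Sorted (descending): 493, 493, 493, 466, 466, 311, 291, 291
The 3 values of 493 occupy positions 1–3 → average rank 2.
The 2 values of 466 occupy positions 4–5 → average rank (4+5)/2 = 4.5.
The 2 values of 291 occupy positions 7–8 → average rank (7+8)/2 = 7.5.
Ana has value 493 ms → rank 2.

2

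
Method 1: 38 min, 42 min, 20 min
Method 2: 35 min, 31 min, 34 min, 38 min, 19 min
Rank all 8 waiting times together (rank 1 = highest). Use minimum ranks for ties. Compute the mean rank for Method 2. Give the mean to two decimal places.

Sorted (descending): 42, 38, 38, 35, 34, 31, 20, 19
The 2 values of 38 occupy positions 2–3 → each gets rank 2.
Method 2 values → pooled ranks: 35→4, 31→6, 34→5, 38→2, 19→8
Mean rank = (4 + 6 + 5 + 2 + 8) / 5 = 5.00

5.00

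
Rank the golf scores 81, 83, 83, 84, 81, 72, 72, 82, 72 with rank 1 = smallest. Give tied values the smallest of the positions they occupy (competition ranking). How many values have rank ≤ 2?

Sorted (ascending): 72, 72, 72, 81, 81, 82, 83, 83, 84
The 3 values of 72 occupy positions 1–3 → each gets rank 1.
The 2 values of 81 occupy positions 4–5 → each gets rank 4.
The 2 values of 83 occupy positions 7–8 → each gets rank 7.
Ranks ≤ 2: {1, 1, 1} → 3 values.

3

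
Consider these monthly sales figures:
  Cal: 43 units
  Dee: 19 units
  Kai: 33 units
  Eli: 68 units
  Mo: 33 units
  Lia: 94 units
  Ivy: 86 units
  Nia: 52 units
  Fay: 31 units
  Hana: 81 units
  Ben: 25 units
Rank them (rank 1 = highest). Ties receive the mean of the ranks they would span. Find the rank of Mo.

7.5

Sorted (descending): 94, 86, 81, 68, 52, 43, 33, 33, 31, 25, 19
The 2 values of 33 occupy positions 7–8 → average rank (7+8)/2 = 7.5.
Mo has value 33 units → rank 7.5.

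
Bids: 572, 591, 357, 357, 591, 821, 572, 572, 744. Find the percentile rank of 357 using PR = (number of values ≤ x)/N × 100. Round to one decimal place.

N = 9.
Strictly below 357: 0. Equal to 357: 2.
PR = 2/9 × 100 = 22.2

22.2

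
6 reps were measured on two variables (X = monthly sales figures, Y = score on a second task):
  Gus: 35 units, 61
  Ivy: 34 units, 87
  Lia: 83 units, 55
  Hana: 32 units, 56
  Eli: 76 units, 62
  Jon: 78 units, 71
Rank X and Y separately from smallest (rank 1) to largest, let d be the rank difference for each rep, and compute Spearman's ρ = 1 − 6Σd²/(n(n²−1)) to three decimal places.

Ranks of variable 1: 3, 2, 6, 1, 4, 5
Ranks of variable 2: 3, 6, 1, 2, 4, 5
d = r₁ − r₂: 0, -4, 5, -1, 0, 0
d²: 0, 16, 25, 1, 0, 0; Σd² = 42
ρ = 1 − 6·42/(6·35) = 1 − 252/210 = -0.200

-0.200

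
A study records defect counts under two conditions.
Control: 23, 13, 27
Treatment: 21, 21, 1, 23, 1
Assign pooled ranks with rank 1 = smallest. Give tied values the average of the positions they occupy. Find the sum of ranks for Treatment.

18.5

Sorted (ascending): 1, 1, 13, 21, 21, 23, 23, 27
The 2 values of 1 occupy positions 1–2 → average rank (1+2)/2 = 1.5.
The 2 values of 21 occupy positions 4–5 → average rank (4+5)/2 = 4.5.
The 2 values of 23 occupy positions 6–7 → average rank (6+7)/2 = 6.5.
Treatment values → pooled ranks: 21→4.5, 21→4.5, 1→1.5, 23→6.5, 1→1.5
Rank sum = 4.5 + 4.5 + 1.5 + 6.5 + 1.5 = 18.5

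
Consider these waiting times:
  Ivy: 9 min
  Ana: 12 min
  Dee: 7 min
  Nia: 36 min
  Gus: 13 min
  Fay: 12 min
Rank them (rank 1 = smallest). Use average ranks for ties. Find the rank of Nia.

Sorted (ascending): 7, 9, 12, 12, 13, 36
The 2 values of 12 occupy positions 3–4 → average rank (3+4)/2 = 3.5.
Nia has value 36 min → rank 6.

6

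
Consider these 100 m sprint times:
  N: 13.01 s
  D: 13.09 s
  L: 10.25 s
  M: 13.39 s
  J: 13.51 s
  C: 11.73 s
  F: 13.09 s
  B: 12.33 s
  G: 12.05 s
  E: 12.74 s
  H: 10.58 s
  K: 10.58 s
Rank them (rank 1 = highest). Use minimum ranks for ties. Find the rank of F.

3

Sorted (descending): 13.51, 13.39, 13.09, 13.09, 13.01, 12.74, 12.33, 12.05, 11.73, 10.58, 10.58, 10.25
The 2 values of 13.09 occupy positions 3–4 → each gets rank 3.
The 2 values of 10.58 occupy positions 10–11 → each gets rank 10.
F has value 13.09 s → rank 3.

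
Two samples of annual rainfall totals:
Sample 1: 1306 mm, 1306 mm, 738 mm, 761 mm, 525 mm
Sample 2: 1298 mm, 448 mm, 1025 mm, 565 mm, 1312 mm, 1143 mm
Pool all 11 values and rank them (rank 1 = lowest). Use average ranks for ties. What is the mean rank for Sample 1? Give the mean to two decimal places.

6.00

Sorted (ascending): 448, 525, 565, 738, 761, 1025, 1143, 1298, 1306, 1306, 1312
The 2 values of 1306 occupy positions 9–10 → average rank (9+10)/2 = 9.5.
Sample 1 values → pooled ranks: 1306→9.5, 1306→9.5, 738→4, 761→5, 525→2
Mean rank = (9.5 + 9.5 + 4 + 5 + 2) / 5 = 6.00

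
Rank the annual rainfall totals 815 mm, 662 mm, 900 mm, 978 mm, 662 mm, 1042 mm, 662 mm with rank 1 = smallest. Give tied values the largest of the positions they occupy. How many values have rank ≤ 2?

0

Sorted (ascending): 662, 662, 662, 815, 900, 978, 1042
The 3 values of 662 occupy positions 1–3 → each gets rank 3.
Ranks ≤ 2: {} → 0 values.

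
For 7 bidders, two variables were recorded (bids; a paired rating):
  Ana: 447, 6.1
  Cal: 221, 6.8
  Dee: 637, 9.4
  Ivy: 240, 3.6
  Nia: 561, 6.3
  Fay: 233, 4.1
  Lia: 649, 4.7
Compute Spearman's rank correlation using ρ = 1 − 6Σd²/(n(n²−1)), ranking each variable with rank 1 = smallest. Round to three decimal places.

Ranks of variable 1: 4, 1, 6, 3, 5, 2, 7
Ranks of variable 2: 4, 6, 7, 1, 5, 2, 3
d = r₁ − r₂: 0, -5, -1, 2, 0, 0, 4
d²: 0, 25, 1, 4, 0, 0, 16; Σd² = 46
ρ = 1 − 6·46/(7·48) = 1 − 276/336 = 0.179

0.179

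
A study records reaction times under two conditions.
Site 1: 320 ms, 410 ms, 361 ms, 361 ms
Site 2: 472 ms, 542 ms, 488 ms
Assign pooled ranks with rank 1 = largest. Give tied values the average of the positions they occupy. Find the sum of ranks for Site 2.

6

Sorted (descending): 542, 488, 472, 410, 361, 361, 320
The 2 values of 361 occupy positions 5–6 → average rank (5+6)/2 = 5.5.
Site 2 values → pooled ranks: 472→3, 542→1, 488→2
Rank sum = 3 + 1 + 2 = 6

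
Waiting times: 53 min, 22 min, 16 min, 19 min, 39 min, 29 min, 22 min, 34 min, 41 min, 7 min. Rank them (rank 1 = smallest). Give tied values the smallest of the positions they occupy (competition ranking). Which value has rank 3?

19

Sorted (ascending): 7, 16, 19, 22, 22, 29, 34, 39, 41, 53
The 2 values of 22 occupy positions 4–5 → each gets rank 4.
Rank 3 → value 19.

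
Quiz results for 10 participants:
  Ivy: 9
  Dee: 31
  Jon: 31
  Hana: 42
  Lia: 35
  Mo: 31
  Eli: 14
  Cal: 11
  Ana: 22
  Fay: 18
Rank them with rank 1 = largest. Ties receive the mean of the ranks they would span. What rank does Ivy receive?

Sorted (descending): 42, 35, 31, 31, 31, 22, 18, 14, 11, 9
The 3 values of 31 occupy positions 3–5 → average rank 4.
Ivy has value 9 → rank 10.

10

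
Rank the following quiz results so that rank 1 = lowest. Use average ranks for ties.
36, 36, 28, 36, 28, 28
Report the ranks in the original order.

Sorted (ascending): 28, 28, 28, 36, 36, 36
The 3 values of 28 occupy positions 1–3 → average rank 2.
The 3 values of 36 occupy positions 4–6 → average rank 5.

5, 5, 2, 5, 2, 2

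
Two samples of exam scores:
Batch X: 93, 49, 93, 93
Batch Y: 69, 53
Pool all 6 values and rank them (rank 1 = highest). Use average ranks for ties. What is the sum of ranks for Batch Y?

Sorted (descending): 93, 93, 93, 69, 53, 49
The 3 values of 93 occupy positions 1–3 → average rank 2.
Batch Y values → pooled ranks: 69→4, 53→5
Rank sum = 4 + 5 = 9

9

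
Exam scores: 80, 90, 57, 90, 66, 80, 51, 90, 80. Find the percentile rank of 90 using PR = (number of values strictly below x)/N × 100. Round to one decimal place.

66.7

N = 9.
Strictly below 90: 6. Equal to 90: 3.
PR = 6/9 × 100 = 66.7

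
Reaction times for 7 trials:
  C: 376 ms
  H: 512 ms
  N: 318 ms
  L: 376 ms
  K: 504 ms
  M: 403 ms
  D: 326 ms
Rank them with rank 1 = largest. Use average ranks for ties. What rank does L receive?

Sorted (descending): 512, 504, 403, 376, 376, 326, 318
The 2 values of 376 occupy positions 4–5 → average rank (4+5)/2 = 4.5.
L has value 376 ms → rank 4.5.

4.5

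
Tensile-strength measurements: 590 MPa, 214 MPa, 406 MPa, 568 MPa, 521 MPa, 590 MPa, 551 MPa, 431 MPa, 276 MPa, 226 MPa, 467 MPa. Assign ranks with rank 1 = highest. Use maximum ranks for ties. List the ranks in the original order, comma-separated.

Sorted (descending): 590, 590, 568, 551, 521, 467, 431, 406, 276, 226, 214
The 2 values of 590 occupy positions 1–2 → each gets rank 2.

2, 11, 8, 3, 5, 2, 4, 7, 9, 10, 6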